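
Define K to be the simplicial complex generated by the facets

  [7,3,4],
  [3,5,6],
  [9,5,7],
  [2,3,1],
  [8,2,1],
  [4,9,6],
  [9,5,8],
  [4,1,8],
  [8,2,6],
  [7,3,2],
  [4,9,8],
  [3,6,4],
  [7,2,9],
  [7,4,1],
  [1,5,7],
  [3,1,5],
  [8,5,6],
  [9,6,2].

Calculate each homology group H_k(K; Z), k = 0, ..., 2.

H_0 = Z,  H_1 = Z ⊕ Z/2Z,  H_2 = 0.

K has 9 vertices, 27 edges, 18 triangles.
rank ∂_0 = 0, rank ∂_1 = 8 ⇒ b_0 = 9 − 0 − 8 = 1; all invariant factors of ∂_1 are 1 so no torsion. So H_0 ≅ Z.
rank ∂_1 = 8, rank ∂_2 = 18 ⇒ b_1 = 27 − 8 − 18 = 1; ∂_2 has invariant factor(s) [2] giving torsion. So H_1 ≅ Z ⊕ Z/2Z.
rank ∂_2 = 18, rank ∂_3 = 0 ⇒ b_2 = 18 − 18 − 0 = 0. So H_2 ≅ 0.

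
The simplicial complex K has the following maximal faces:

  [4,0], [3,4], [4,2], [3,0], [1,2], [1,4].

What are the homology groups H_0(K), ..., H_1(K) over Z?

Take the total order 0 < 1 < 2 < 3 < 4 on the vertex set. Then K (dimension 1) consists of the simplices:

  0-simplices (5): [0], [1], [2], [3], [4]
  1-simplices (6): [0,3], [0,4], [1,2], [1,4], [2,4], [3,4]

Hence C_0 ≅ Z^5, C_1 ≅ Z^6.

∂_1: C_1 → C_0 maps an edge to its endpoints' difference, ∂[p,q] = q − p. For instance
  ∂[1,4] = [4] − [1].
The resulting 5×6 matrix has rank 4, and its Smith normal form has invariant factors (1,1,1,1).

Reading off H_k = ker ∂_k / im ∂_{k+1}:

  H_0: rank C_0 − rank ∂_1 = 5 − 4 = 1, and the invariant factors of ∂_1 are all 1, so H_0 = Z.
  H_1: rank ker ∂_1 − rank ∂_2 = (6 − 4) − 0 = 2, and there is no ∂_2, so H_1 = Z^2.

As a check, the Euler characteristic is 5 − 6 = -1, which agrees with 1 − 2 = -1.

H_0 = Z,  H_1 = Z^2.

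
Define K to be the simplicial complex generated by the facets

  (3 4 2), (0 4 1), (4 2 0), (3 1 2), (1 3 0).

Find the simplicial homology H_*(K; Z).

H_0 = Z,  H_1 = Z,  H_2 = 0.

Fix the vertex order 0 < 1 < 2 < 3 < 4 and write every simplex with vertices in increasing order. Then dim K = 2 and the simplices of K are:

  0-simplices (5): [0], [1], [2], [3], [4]
  1-simplices (10): [0,1], [0,2], [0,3], [0,4], [1,2], [1,3], [1,4], [2,3], [2,4], [3,4]
  2-simplices (5): [0,1,3], [0,1,4], [0,2,4], [1,2,3], [2,3,4]

so the chain groups are C_0 ≅ Z^5, C_1 ≅ Z^10, C_2 ≅ Z^5.

Boundary ∂_1: C_1 → C_0 is given by ∂[p,q] = [q] − [p]. For instance
  ∂[0,2] = [2] − [0].
As a 5×10 matrix over Z this has rank 4, with invariant factors (1,1,1,1).

∂_2: C_2 → C_1 maps a triangle to the signed sum of its edges. For instance
  ∂[0,2,4] = [2,4] − [0,4] + [0,2],
  ∂[0,1,4] = [1,4] − [0,4] + [0,1].
As a 10×5 matrix over Z this has rank 5, with invariant factors (1,1,1,1,1).

Now H_k = ker ∂_k / im ∂_{k+1}, so:

  H_0: rank C_0 − rank ∂_1 = 5 − 4 = 1, and the invariant factors of ∂_1 are all 1, so H_0 ≅ Z.
  H_1: rank ker ∂_1 − rank ∂_2 = (10 − 4) − 5 = 1, and the invariant factors of ∂_2 are all 1, so H_1 ≅ Z.
  H_2: rank ker ∂_2 − rank ∂_3 = (5 − 5) − 0 = 0, and there is no ∂_3, so H_2 ≅ 0.

(K is a triangulation of the Möbius band.)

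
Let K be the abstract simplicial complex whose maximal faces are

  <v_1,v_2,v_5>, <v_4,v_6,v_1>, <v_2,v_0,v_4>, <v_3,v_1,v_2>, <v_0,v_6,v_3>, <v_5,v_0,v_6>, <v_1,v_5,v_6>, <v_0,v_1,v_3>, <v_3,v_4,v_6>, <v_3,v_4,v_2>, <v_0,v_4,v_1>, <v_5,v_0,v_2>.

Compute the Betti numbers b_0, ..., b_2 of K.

K has 7 vertices, 18 edges, 12 triangles.
rank ∂_0 = 0, rank ∂_1 = 6 ⇒ b_0 = 7 − 0 − 6 = 1; all invariant factors of ∂_1 are 1 so no torsion. So H_0 = Z.
rank ∂_1 = 6, rank ∂_2 = 12 ⇒ b_1 = 18 − 6 − 12 = 0; ∂_2 has invariant factor(s) [2] giving torsion. So H_1 = Z/2.
rank ∂_2 = 12, rank ∂_3 = 0 ⇒ b_2 = 12 − 12 − 0 = 0. So H_2 = 0.

b_0 = 1, b_1 = 0, b_2 = 0.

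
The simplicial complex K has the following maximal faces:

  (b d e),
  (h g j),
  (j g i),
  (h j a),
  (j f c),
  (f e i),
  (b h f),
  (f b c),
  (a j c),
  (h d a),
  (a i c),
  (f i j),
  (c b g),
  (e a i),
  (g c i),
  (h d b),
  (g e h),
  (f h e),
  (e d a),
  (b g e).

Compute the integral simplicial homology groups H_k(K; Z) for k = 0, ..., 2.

H_0 = Z,  H_1 = Z × Z/2,  H_2 = 0.

Fix the vertex order a < b < c < d < e < f < g < h < i < j and write every simplex with vertices in increasing order. Then dim K = 2 and the simplices of K are:

  0-simplices (10): a, b, c, d, e, f, g, h, i, j
  1-simplices (30): ac, ad, ae, ah, ai, aj, bc, bd, be, bf, bg, bh, cf, cg, ci, cj, de, dh, ef, eg, eh, ei, fh, fi, fj, gh, gi, gj, hj, ij
  2-simplices (20): aci, acj, ade, adh, aei, ahj, bcf, bcg, bde, bdh, beg, bfh, cfj, cgi, efh, efi, egh, fij, ghj, gij

Hence C_0 ≅ Z^10, C_1 ≅ Z^30, C_2 ≅ Z^20.

The boundary map ∂_1: C_1 → C_0 maps an edge to its endpoints' difference, ∂[p,q] = q − p. For instance
  ∂ef = f − e.
This gives a 10×30 integer matrix of rank 9; reducing to Smith normal form yields diagonal entries (1,1,1,1,1,1,1,1,1).

The boundary map ∂_2: C_2 → C_1 sends each 2-simplex [p,q,r] to [q,r] − [p,r] + [p,q]. For instance
  ∂egh = gh − eh + eg,
  ∂adh = dh − ah + ad.
This gives a 30×20 integer matrix of rank 20; reducing to Smith normal form yields diagonal entries (1,1,1,1,1,1,1,1,1,1,1,1,1,1,1,1,1,1,1,2).

From H_k ≅ ker(∂_k) / im(∂_{k+1}) we obtain:

  H_0: rank C_0 − rank ∂_1 = 10 − 9 = 1, and the invariant factors of ∂_1 are all 1, so H_0 = Z.
  H_1: rank ker ∂_1 − rank ∂_2 = (30 − 9) − 20 = 1, and ∂_2 has invariant factor 2 > 1, so H_1 = Z × Z/2.
  H_2: rank ker ∂_2 − rank ∂_3 = (20 − 20) − 0 = 0, and there is no ∂_3, so H_2 = 0.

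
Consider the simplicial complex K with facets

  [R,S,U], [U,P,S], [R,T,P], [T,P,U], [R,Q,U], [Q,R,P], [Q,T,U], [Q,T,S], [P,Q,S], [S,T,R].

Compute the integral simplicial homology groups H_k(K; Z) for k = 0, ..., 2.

Order the vertices as P < Q < R < S < T < U. Listing each simplex with vertices in this order, K has dimension 2 with simplices:

  0-simplices (6): P, Q, R, S, T, U
  1-simplices (15): PQ, PR, PS, PT, PU, QR, QS, QT, QU, RS, RT, RU, ST, SU, TU
  2-simplices (10): PQR, PQS, PRT, PSU, PTU, QRU, QST, QTU, RST, RSU

Hence C_0 ≅ Z^6, C_1 ≅ Z^15, C_2 ≅ Z^10.

Boundary ∂_1: C_1 → C_0 maps an edge to its endpoints' difference, ∂[p,q] = q − p. For instance
  ∂QS = S − Q.
As a 6×15 matrix over Z this has rank 5, with invariant factors (1,1,1,1,1).

Boundary ∂_2: C_2 → C_1 acts by ∂[p,q,r] = [q,r] − [p,r] + [p,q]. For instance
  ∂QST = ST − QT + QS,
  ∂PTU = TU − PU + PT.
As a 15×10 matrix over Z this has rank 10, with invariant factors (1,1,1,1,1,1,1,1,1,2).

Reading off H_k = ker ∂_k / im ∂_{k+1}:

  H_0: rank C_0 − rank ∂_1 = 6 − 5 = 1, and the invariant factors of ∂_1 are all 1, so H_0 = Z.
  H_1: rank ker ∂_1 − rank ∂_2 = (15 − 5) − 10 = 0, and ∂_2 has invariant factor 2 > 1, so H_1 = Z/2.
  H_2: rank ker ∂_2 − rank ∂_3 = (10 − 10) − 0 = 0, and there is no ∂_3, so H_2 = 0.

H_0 = Z,  H_1 = Z/2,  H_2 = 0.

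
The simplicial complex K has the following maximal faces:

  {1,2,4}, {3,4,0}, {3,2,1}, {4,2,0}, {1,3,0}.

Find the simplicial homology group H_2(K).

Fix the vertex order 0 < 1 < 2 < 3 < 4 and write every simplex with vertices in increasing order. Then dim K = 2 and the simplices of K are:

  0-simplices (5): [0], [1], [2], [3], [4]
  1-simplices (10): [0,1], [0,2], [0,3], [0,4], [1,2], [1,3], [1,4], [2,3], [2,4], [3,4]
  2-simplices (5): [0,1,3], [0,2,4], [0,3,4], [1,2,3], [1,2,4]

Hence C_0 ≅ Z^5, C_1 ≅ Z^10, C_2 ≅ Z^5.

Boundary ∂_1: C_1 → C_0 sends each edge [p,q] (with p < q) to q − p. For instance
  ∂[0,3] = [3] − [0].
This gives a 5×10 integer matrix of rank 4; reducing to Smith normal form yields diagonal entries (1,1,1,1).

∂_2: C_2 → C_1 sends each 2-simplex [p,q,r] to [q,r] − [p,r] + [p,q]. For instance
  ∂[1,2,4] = [2,4] − [1,4] + [1,2],
  ∂[0,1,3] = [1,3] − [0,3] + [0,1].
The resulting 10×5 matrix has rank 5, and its Smith normal form has invariant factors (1,1,1,1,1).

Now H_k = ker ∂_k / im ∂_{k+1}, so:

  H_2: rank ker ∂_2 − rank ∂_3 = (5 − 5) − 0 = 0, and there is no ∂_3, so H_2 ≅ 0.

H_2 = 0.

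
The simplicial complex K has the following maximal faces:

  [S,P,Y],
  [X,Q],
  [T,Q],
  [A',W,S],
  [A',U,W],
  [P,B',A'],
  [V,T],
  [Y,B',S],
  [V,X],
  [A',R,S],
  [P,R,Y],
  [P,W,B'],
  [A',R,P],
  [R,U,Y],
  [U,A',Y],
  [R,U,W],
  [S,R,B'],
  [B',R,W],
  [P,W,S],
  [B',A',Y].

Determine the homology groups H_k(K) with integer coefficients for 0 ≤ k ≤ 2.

H_0 ≅ Z^2,  H_1 ≅ Z^3,  H_2 ≅ Z.

Order the vertices as P < Q < R < S < T < U < V < W < X < Y < A' < B'. Listing each simplex with vertices in this order, K has dimension 2 with simplices:

  0-simplices (12): [P], [Q], [R], [S], [T], [U], [V], [W], [X], [Y], [A'], [B']
  1-simplices (28): (28 of them)
  2-simplices (16): [P,R,Y], [P,R,A'], [P,S,W], [P,S,Y], [P,W,B'], [P,A',B'], [R,S,A'], [R,S,B'], [R,U,W], [R,U,Y], [R,W,B'], [S,W,A'], [S,Y,B'], [U,W,A'], [U,Y,A'], [Y,A',B']

giving chain groups C_0 ≅ Z^12, C_1 ≅ Z^28, C_2 ≅ Z^16.

∂_1: C_1 → C_0 sends each edge [p,q] (with p < q) to q − p. For instance
  ∂[P,R] = [R] − [P].
The 12×28 boundary matrix has rank 10 and Smith normal form diag(1,1,1,1,1,1,1,1,1,1).

∂_2: C_2 → C_1 acts by ∂[p,q,r] = [q,r] − [p,r] + [p,q]. For instance
  ∂[U,W,A'] = [W,A'] − [U,A'] + [U,W],
  ∂[P,S,Y] = [S,Y] − [P,Y] + [P,S].
This gives a 28×16 integer matrix of rank 15; reducing to Smith normal form yields diagonal entries (1,1,1,1,1,1,1,1,1,1,1,1,1,1,1).

Reading off H_k = ker ∂_k / im ∂_{k+1}:

  H_0: rank C_0 − rank ∂_1 = 12 − 10 = 2, and the invariant factors of ∂_1 are all 1, so H_0 ≅ Z^2.
  H_1: rank ker ∂_1 − rank ∂_2 = (28 − 10) − 15 = 3, and the invariant factors of ∂_2 are all 1, so H_1 ≅ Z^3.
  H_2: rank ker ∂_2 − rank ∂_3 = (16 − 15) − 0 = 1, and there is no ∂_3, so H_2 ≅ Z.

As a check, the Euler characteristic is 12 − 28 + 16 = 0, which agrees with 2 − 3 + 1 = 0.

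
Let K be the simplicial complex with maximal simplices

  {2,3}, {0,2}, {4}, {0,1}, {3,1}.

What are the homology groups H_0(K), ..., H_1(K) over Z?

H_0 = Z^2,  H_1 = Z.

Fix the vertex order 0 < 1 < 2 < 3 < 4 and write every simplex with vertices in increasing order. Then dim K = 1 and the simplices of K are:

  0-simplices (5): [0], [1], [2], [3], [4]
  1-simplices (4): [0,1], [0,2], [1,3], [2,3]

giving chain groups C_0 ≅ Z^5, C_1 ≅ Z^4.

Boundary ∂_1: C_1 → C_0 is given by ∂[p,q] = [q] − [p]. For instance
  ∂[0,1] = [1] − [0].
The 5×4 boundary matrix has rank 3 and Smith normal form diag(1,1,1).

Computing H_k = (kernel of ∂_k) / (image of ∂_{k+1}):

  H_0: rank C_0 − rank ∂_1 = 5 − 3 = 2, and the invariant factors of ∂_1 are all 1, so H_0 ≅ Z^2.
  H_1: rank ker ∂_1 − rank ∂_2 = (4 − 3) − 0 = 1, and there is no ∂_2, so H_1 ≅ Z.

As a check, the Euler characteristic is 5 − 4 = 1, which agrees with 2 − 1 = 1.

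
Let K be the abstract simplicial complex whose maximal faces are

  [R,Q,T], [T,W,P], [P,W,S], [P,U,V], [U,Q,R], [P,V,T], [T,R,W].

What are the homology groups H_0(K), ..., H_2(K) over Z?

H_0 ≅ Z,  H_1 ≅ Z,  H_2 = 0.

Order the vertices as P < Q < R < S < T < U < V < W. Listing each simplex with vertices in this order, K has dimension 2 with simplices:

  0-simplices (8): P, Q, R, S, T, U, V, W
  1-simplices (15): PS, PT, PU, PV, PW, QR, QT, QU, RT, RU, RW, SW, TV, TW, UV
  2-simplices (7): PSW, PTV, PTW, PUV, QRT, QRU, RTW

Hence C_0 ≅ Z^8, C_1 ≅ Z^15, C_2 ≅ Z^7.

The boundary map ∂_1: C_1 → C_0 is given by ∂[p,q] = [q] − [p]. For instance
  ∂PS = S − P.
As a 8×15 matrix over Z this has rank 7, with invariant factors (1,1,1,1,1,1,1).

∂_2: C_2 → C_1 sends each 2-simplex [p,q,r] to [q,r] − [p,r] + [p,q]. For instance
  ∂QRU = RU − QU + QR,
  ∂PUV = UV − PV + PU.
The resulting 15×7 matrix has rank 7, and its Smith normal form has invariant factors (1,1,1,1,1,1,1).

Reading off H_k = ker ∂_k / im ∂_{k+1}:

  H_0: rank C_0 − rank ∂_1 = 8 − 7 = 1, and the invariant factors of ∂_1 are all 1, so H_0 ≅ Z.
  H_1: rank ker ∂_1 − rank ∂_2 = (15 − 7) − 7 = 1, and the invariant factors of ∂_2 are all 1, so H_1 ≅ Z.
  H_2: rank ker ∂_2 − rank ∂_3 = (7 − 7) − 0 = 0, and there is no ∂_3, so H_2 ≅ 0.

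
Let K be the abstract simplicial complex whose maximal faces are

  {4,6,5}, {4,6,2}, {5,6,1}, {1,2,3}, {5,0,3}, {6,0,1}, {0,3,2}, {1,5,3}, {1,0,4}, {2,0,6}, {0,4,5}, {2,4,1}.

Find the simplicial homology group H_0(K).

Fix the vertex order 0 < 1 < 2 < 3 < 4 < 5 < 6 and write every simplex with vertices in increasing order. Then dim K = 2 and the simplices of K are:

  0-simplices (7): [0], [1], [2], [3], [4], [5], [6]
  1-simplices (18): [0,1], [0,2], [0,3], [0,4], [0,5], [0,6], [1,2], [1,3], [1,4], [1,5], [1,6], [2,3], [2,4], [2,6], [3,5], [4,5], [4,6], [5,6]
  2-simplices (12): [0,1,4], [0,1,6], [0,2,3], [0,2,6], [0,3,5], [0,4,5], [1,2,3], [1,2,4], [1,3,5], [1,5,6], [2,4,6], [4,5,6]

Hence C_0 ≅ Z^7, C_1 ≅ Z^18, C_2 ≅ Z^12.

The boundary map ∂_1: C_1 → C_0 is given by ∂[p,q] = [q] − [p]. For instance
  ∂[0,6] = [6] − [0].
As a 7×18 matrix over Z this has rank 6, with invariant factors (1,1,1,1,1,1).

∂_2: C_2 → C_1 sends each 2-simplex [p,q,r] to [q,r] − [p,r] + [p,q]. For instance
  ∂[0,2,6] = [2,6] − [0,6] + [0,2],
  ∂[1,2,3] = [2,3] − [1,3] + [1,2].
The 18×12 boundary matrix has rank 12 and Smith normal form diag(1,1,1,1,1,1,1,1,1,1,1,2).

Computing H_k = (kernel of ∂_k) / (image of ∂_{k+1}):

  H_0: rank C_0 − rank ∂_1 = 7 − 6 = 1, and the invariant factors of ∂_1 are all 1, so H_0 = Z.

H_0 = Z.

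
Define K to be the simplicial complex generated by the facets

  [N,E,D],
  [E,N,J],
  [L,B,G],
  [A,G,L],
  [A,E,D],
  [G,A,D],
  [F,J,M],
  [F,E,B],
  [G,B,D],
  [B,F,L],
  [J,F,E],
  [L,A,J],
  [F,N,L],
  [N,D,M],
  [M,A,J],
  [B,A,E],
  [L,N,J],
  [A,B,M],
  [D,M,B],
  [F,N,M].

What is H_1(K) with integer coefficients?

H_1 = Z ⊕ Z/2.

Fix the vertex order A < B < D < E < F < G < J < L < M < N and write every simplex with vertices in increasing order. Then dim K = 2 and the simplices of K are:

  0-simplices (10): A, B, D, E, F, G, J, L, M, N
  1-simplices (30): AB, AD, AE, AG, AJ, AL, AM, BD, BE, BF, BG, BL, BM, DE, DG, DM, DN, EF, EJ, EN, FJ, FL, FM, FN, GL, JL, JM, JN, LN, MN
  2-simplices (20): ABE, ABM, ADE, ADG, AGL, AJL, AJM, BDG, BDM, BEF, BFL, BGL, DEN, DMN, EFJ, EJN, FJM, FLN, FMN, JLN

Hence C_0 ≅ Z^10, C_1 ≅ Z^30, C_2 ≅ Z^20.

∂_1: C_1 → C_0 is given by ∂[p,q] = [q] − [p]. For instance
  ∂FL = L − F.
This gives a 10×30 integer matrix of rank 9; reducing to Smith normal form yields diagonal entries (1,1,1,1,1,1,1,1,1).

Boundary ∂_2: C_2 → C_1 maps a triangle to the signed sum of its edges. For instance
  ∂BEF = EF − BF + BE,
  ∂AGL = GL − AL + AG.
As a 30×20 matrix over Z this has rank 20, with invariant factors (1,1,1,1,1,1,1,1,1,1,1,1,1,1,1,1,1,1,1,2).

From H_k ≅ ker(∂_k) / im(∂_{k+1}) we obtain:

  H_1: rank ker ∂_1 − rank ∂_2 = (30 − 9) − 20 = 1, and ∂_2 has invariant factor 2 > 1, so H_1 ≅ Z ⊕ Z/2.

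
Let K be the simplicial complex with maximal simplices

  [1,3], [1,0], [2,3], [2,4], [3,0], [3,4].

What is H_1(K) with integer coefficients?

Take the total order 0 < 1 < 2 < 3 < 4 on the vertex set. Then K (dimension 1) consists of the simplices:

  0-simplices (5): [0], [1], [2], [3], [4]
  1-simplices (6): [0,1], [0,3], [1,3], [2,3], [2,4], [3,4]

giving chain groups C_0 ≅ Z^5, C_1 ≅ Z^6.

The boundary map ∂_1: C_1 → C_0 sends each edge [p,q] (with p < q) to q − p.
The resulting 5×6 matrix has rank 4, and its Smith normal form has invariant factors (1,1,1,1).

Reading off H_k = ker ∂_k / im ∂_{k+1}:

  H_1: rank ker ∂_1 − rank ∂_2 = (6 − 4) − 0 = 2, and there is no ∂_2, so H_1 = Z^2.

H_1 ≅ Z^2.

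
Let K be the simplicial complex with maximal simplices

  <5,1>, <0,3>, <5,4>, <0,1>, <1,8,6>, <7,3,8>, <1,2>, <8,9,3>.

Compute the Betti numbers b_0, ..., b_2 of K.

Take the total order 0 < 1 < 2 < 3 < 4 < 5 < 6 < 7 < 8 < 9 on the vertex set. Then K (dimension 2) consists of the simplices:

  0-simplices (10): [0], [1], [2], [3], [4], [5], [6], [7], [8], [9]
  1-simplices (13): [0,1], [0,3], [1,2], [1,5], [1,6], [1,8], [3,7], [3,8], [3,9], [4,5], [6,8], [7,8], [8,9]
  2-simplices (3): [1,6,8], [3,7,8], [3,8,9]

giving chain groups C_0 ≅ Z^10, C_1 ≅ Z^13, C_2 ≅ Z^3.

The boundary map ∂_1: C_1 → C_0 is given by ∂[p,q] = [q] − [p].
This gives a 10×13 integer matrix of rank 9; reducing to Smith normal form yields diagonal entries (1,1,1,1,1,1,1,1,1).

∂_2: C_2 → C_1 acts by ∂[p,q,r] = [q,r] − [p,r] + [p,q]. For instance
  ∂[1,6,8] = [6,8] − [1,8] + [1,6],
  ∂[3,7,8] = [7,8] − [3,8] + [3,7].
The resulting 13×3 matrix has rank 3, and its Smith normal form has invariant factors (1,1,1).

From H_k ≅ ker(∂_k) / im(∂_{k+1}) we obtain:

  H_0: rank C_0 − rank ∂_1 = 10 − 9 = 1, and the invariant factors of ∂_1 are all 1, so H_0 = Z.
  H_1: rank ker ∂_1 − rank ∂_2 = (13 − 9) − 3 = 1, and the invariant factors of ∂_2 are all 1, so H_1 = Z.
  H_2: rank ker ∂_2 − rank ∂_3 = (3 − 3) − 0 = 0, and there is no ∂_3, so H_2 = 0.

Hence the Betti numbers are b_0 = 1, b_1 = 1, b_2 = 0.

b_0 = 1, b_1 = 1, b_2 = 0.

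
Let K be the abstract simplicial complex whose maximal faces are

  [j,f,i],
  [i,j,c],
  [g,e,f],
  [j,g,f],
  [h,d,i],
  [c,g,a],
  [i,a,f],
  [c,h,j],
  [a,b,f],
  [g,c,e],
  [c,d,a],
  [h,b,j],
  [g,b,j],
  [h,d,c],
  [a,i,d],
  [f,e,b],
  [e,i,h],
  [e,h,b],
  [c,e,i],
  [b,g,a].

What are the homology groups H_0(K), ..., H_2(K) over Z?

H_0 = Z,  H_1 = Z ⊕ Z/2Z,  H_2 = 0.

We work with the vertex ordering a < b < c < d < e < f < g < h < i < j. The simplices of K, each written with vertices in increasing order, are:

  0-simplices (10): a, b, c, d, e, f, g, h, i, j
  1-simplices (30): ab, ac, ad, af, ag, ai, be, bf, bg, bh, bj, cd, ce, cg, ch, ci, cj, dh, di, ef, eg, eh, ei, fg, fi, fj, gj, hi, hj, ij
  2-simplices (20): abf, abg, acd, acg, adi, afi, bef, beh, bgj, bhj, cdh, ceg, cei, chj, cij, dhi, efg, ehi, fgj, fij

Hence C_0 ≅ Z^10, C_1 ≅ Z^30, C_2 ≅ Z^20.

Boundary ∂_1: C_1 → C_0 is given by ∂[p,q] = [q] − [p]. For instance
  ∂ei = i − e.
This gives a 10×30 integer matrix of rank 9; reducing to Smith normal form yields diagonal entries (1,1,1,1,1,1,1,1,1).

∂_2: C_2 → C_1 sends each 2-simplex [p,q,r] to [q,r] − [p,r] + [p,q]. For instance
  ∂bhj = hj − bj + bh,
  ∂beh = eh − bh + be.
This gives a 30×20 integer matrix of rank 20; reducing to Smith normal form yields diagonal entries (1,1,1,1,1,1,1,1,1,1,1,1,1,1,1,1,1,1,1,2).

Reading off H_k = ker ∂_k / im ∂_{k+1}:

  H_0: rank C_0 − rank ∂_1 = 10 − 9 = 1, and the invariant factors of ∂_1 are all 1, so H_0 ≅ Z.
  H_1: rank ker ∂_1 − rank ∂_2 = (30 − 9) − 20 = 1, and ∂_2 has invariant factor 2 > 1, so H_1 ≅ Z ⊕ Z/2Z.
  H_2: rank ker ∂_2 − rank ∂_3 = (20 − 20) − 0 = 0, and there is no ∂_3, so H_2 ≅ 0.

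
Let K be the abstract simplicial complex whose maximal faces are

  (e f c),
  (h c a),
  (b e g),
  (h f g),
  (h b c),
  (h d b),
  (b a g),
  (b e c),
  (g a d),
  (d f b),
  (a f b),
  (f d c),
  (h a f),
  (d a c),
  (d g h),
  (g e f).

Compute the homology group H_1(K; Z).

H_1 = Z^2.

Take the total order a < b < c < d < e < f < g < h on the vertex set. Then K (dimension 2) consists of the simplices:

  0-simplices (8): a, b, c, d, e, f, g, h
  1-simplices (24): ab, ac, ad, af, ag, ah, bc, bd, be, bf, bg, bh, cd, ce, cf, ch, df, dg, dh, ef, eg, fg, fh, gh
  2-simplices (16): abf, abg, acd, ach, adg, afh, bce, bch, bdf, bdh, beg, cdf, cef, dgh, efg, fgh

Hence C_0 ≅ Z^8, C_1 ≅ Z^24, C_2 ≅ Z^16.

∂_1: C_1 → C_0 maps an edge to its endpoints' difference, ∂[p,q] = q − p.
The resulting 8×24 matrix has rank 7, and its Smith normal form has invariant factors (1,1,1,1,1,1,1).

∂_2: C_2 → C_1 maps a triangle to the signed sum of its edges. For instance
  ∂dgh = gh − dh + dg,
  ∂bdh = dh − bh + bd.
The resulting 24×16 matrix has rank 15, and its Smith normal form has invariant factors (1,1,1,1,1,1,1,1,1,1,1,1,1,1,1).

From H_k ≅ ker(∂_k) / im(∂_{k+1}) we obtain:

  H_1: rank ker ∂_1 − rank ∂_2 = (24 − 7) − 15 = 2, and the invariant factors of ∂_2 are all 1, so H_1 = Z^2.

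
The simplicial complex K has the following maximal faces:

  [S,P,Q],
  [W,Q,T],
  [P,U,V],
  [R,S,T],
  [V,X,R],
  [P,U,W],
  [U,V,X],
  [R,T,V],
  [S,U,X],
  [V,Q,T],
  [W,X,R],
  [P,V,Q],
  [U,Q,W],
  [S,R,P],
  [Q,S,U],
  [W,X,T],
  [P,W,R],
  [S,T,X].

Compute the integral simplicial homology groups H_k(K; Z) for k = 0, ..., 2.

K has 9 vertices, 27 edges, 18 triangles.
rank ∂_0 = 0, rank ∂_1 = 8 ⇒ b_0 = 9 − 0 − 8 = 1; all invariant factors of ∂_1 are 1 so no torsion. So H_0 = Z.
rank ∂_1 = 8, rank ∂_2 = 18 ⇒ b_1 = 27 − 8 − 18 = 1; ∂_2 has invariant factor(s) [2] giving torsion. So H_1 = Z ⊕ Z/2.
rank ∂_2 = 18, rank ∂_3 = 0 ⇒ b_2 = 18 − 18 − 0 = 0. So H_2 = 0.

H_0 = Z,  H_1 = Z ⊕ Z/2,  H_2 = 0.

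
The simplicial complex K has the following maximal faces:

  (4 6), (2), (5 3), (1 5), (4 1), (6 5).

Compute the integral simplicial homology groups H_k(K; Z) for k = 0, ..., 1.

Order the vertices as 1 < 2 < 3 < 4 < 5 < 6. Listing each simplex with vertices in this order, K has dimension 1 with simplices:

  0-simplices (6): [1], [2], [3], [4], [5], [6]
  1-simplices (5): [1,4], [1,5], [3,5], [4,6], [5,6]

so the chain groups are C_0 ≅ Z^6, C_1 ≅ Z^5.

∂_1: C_1 → C_0 maps an edge to its endpoints' difference, ∂[p,q] = q − p.
As a 6×5 matrix over Z this has rank 4, with invariant factors (1,1,1,1).

From H_k ≅ ker(∂_k) / im(∂_{k+1}) we obtain:

  H_0: rank C_0 − rank ∂_1 = 6 − 4 = 2, and the invariant factors of ∂_1 are all 1, so H_0 = Z^2.
  H_1: rank ker ∂_1 − rank ∂_2 = (5 − 4) − 0 = 1, and there is no ∂_2, so H_1 = Z.

As a check, the Euler characteristic is 6 − 5 = 1, which agrees with 2 − 1 = 1.

H_0 ≅ Z^2,  H_1 ≅ Z.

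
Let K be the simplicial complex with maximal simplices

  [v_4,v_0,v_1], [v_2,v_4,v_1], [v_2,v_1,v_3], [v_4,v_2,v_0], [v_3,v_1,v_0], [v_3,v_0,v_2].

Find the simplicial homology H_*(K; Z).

H_0 ≅ Z,  H_1 = 0,  H_2 ≅ Z.

We work with the vertex ordering v_0 < v_1 < v_2 < v_3 < v_4. The simplices of K, each written with vertices in increasing order, are:

  0-simplices (5): [v_0], [v_1], [v_2], [v_3], [v_4]
  1-simplices (9): [v_0,v_1], [v_0,v_2], [v_0,v_3], [v_0,v_4], [v_1,v_2], [v_1,v_3], [v_1,v_4], [v_2,v_3], [v_2,v_4]
  2-simplices (6): [v_0,v_1,v_3], [v_0,v_1,v_4], [v_0,v_2,v_3], [v_0,v_2,v_4], [v_1,v_2,v_3], [v_1,v_2,v_4]

giving chain groups C_0 ≅ Z^5, C_1 ≅ Z^9, C_2 ≅ Z^6.

The boundary map ∂_1: C_1 → C_0 is given by ∂[p,q] = [q] − [p].
As a 5×9 matrix over Z this has rank 4, with invariant factors (1,1,1,1).

∂_2: C_2 → C_1 maps a triangle to the signed sum of its edges. For instance
  ∂[v_0,v_2,v_3] = [v_2,v_3] − [v_0,v_3] + [v_0,v_2],
  ∂[v_1,v_2,v_3] = [v_2,v_3] − [v_1,v_3] + [v_1,v_2].
The 9×6 boundary matrix has rank 5 and Smith normal form diag(1,1,1,1,1).

Now H_k = ker ∂_k / im ∂_{k+1}, so:

  H_0: rank C_0 − rank ∂_1 = 5 − 4 = 1, and the invariant factors of ∂_1 are all 1, so H_0 = Z.
  H_1: rank ker ∂_1 − rank ∂_2 = (9 − 4) − 5 = 0, and the invariant factors of ∂_2 are all 1, so H_1 = 0.
  H_2: rank ker ∂_2 − rank ∂_3 = (6 − 5) − 0 = 1, and there is no ∂_3, so H_2 = Z.

As a check, the Euler characteristic is 5 − 9 + 6 = 2, which agrees with 1 − 0 + 1 = 2.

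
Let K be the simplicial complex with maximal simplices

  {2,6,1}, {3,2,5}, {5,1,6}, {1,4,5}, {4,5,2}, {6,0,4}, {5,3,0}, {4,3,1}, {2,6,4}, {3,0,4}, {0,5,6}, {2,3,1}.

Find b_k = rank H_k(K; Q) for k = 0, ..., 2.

b_0 = 1, b_1 = 0, b_2 = 0.

Fix the vertex order 0 < 1 < 2 < 3 < 4 < 5 < 6 and write every simplex with vertices in increasing order. Then dim K = 2 and the simplices of K are:

  0-simplices (7): [0], [1], [2], [3], [4], [5], [6]
  1-simplices (18): [0,3], [0,4], [0,5], [0,6], [1,2], [1,3], [1,4], [1,5], [1,6], [2,3], [2,4], [2,5], [2,6], [3,4], [3,5], [4,5], [4,6], [5,6]
  2-simplices (12): [0,3,4], [0,3,5], [0,4,6], [0,5,6], [1,2,3], [1,2,6], [1,3,4], [1,4,5], [1,5,6], [2,3,5], [2,4,5], [2,4,6]

Hence C_0 ≅ Z^7, C_1 ≅ Z^18, C_2 ≅ Z^12.

∂_1: C_1 → C_0 is given by ∂[p,q] = [q] − [p]. For instance
  ∂[0,5] = [5] − [0].
The 7×18 boundary matrix has rank 6 and Smith normal form diag(1,1,1,1,1,1).

∂_2: C_2 → C_1 acts by ∂[p,q,r] = [q,r] − [p,r] + [p,q]. For instance
  ∂[1,4,5] = [4,5] − [1,5] + [1,4],
  ∂[0,4,6] = [4,6] − [0,6] + [0,4].
As a 18×12 matrix over Z this has rank 12, with invariant factors (1,1,1,1,1,1,1,1,1,1,1,2).

Computing H_k = (kernel of ∂_k) / (image of ∂_{k+1}):

  H_0: rank C_0 − rank ∂_1 = 7 − 6 = 1, and the invariant factors of ∂_1 are all 1, so H_0 ≅ Z.
  H_1: rank ker ∂_1 − rank ∂_2 = (18 − 6) − 12 = 0, and ∂_2 has invariant factor 2 > 1, so H_1 ≅ Z/2Z.
  H_2: rank ker ∂_2 − rank ∂_3 = (12 − 12) − 0 = 0, and there is no ∂_3, so H_2 ≅ 0.

(K is a triangulation of the real projective plane RP^2.)

Hence the Betti numbers are b_0 = 1, b_1 = 0, b_2 = 0.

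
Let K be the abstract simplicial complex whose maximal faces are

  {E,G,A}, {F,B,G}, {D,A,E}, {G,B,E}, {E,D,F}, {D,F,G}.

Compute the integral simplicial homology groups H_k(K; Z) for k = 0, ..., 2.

H_0 ≅ Z,  H_1 ≅ Z,  H_2 = 0.

We work with the vertex ordering A < B < D < E < F < G. The simplices of K, each written with vertices in increasing order, are:

  0-simplices (6): A, B, D, E, F, G
  1-simplices (12): AD, AE, AG, BE, BF, BG, DE, DF, DG, EF, EG, FG
  2-simplices (6): ADE, AEG, BEG, BFG, DEF, DFG

so the chain groups are C_0 ≅ Z^6, C_1 ≅ Z^12, C_2 ≅ Z^6.

∂_1: C_1 → C_0 sends each edge [p,q] (with p < q) to q − p.
As a 6×12 matrix over Z this has rank 5, with invariant factors (1,1,1,1,1).

∂_2: C_2 → C_1 sends each 2-simplex [p,q,r] to [q,r] − [p,r] + [p,q]. For instance
  ∂DEF = EF − DF + DE,
  ∂ADE = DE − AE + AD.
The 12×6 boundary matrix has rank 6 and Smith normal form diag(1,1,1,1,1,1).

From H_k ≅ ker(∂_k) / im(∂_{k+1}) we obtain:

  H_0: rank C_0 − rank ∂_1 = 6 − 5 = 1, and the invariant factors of ∂_1 are all 1, so H_0 = Z.
  H_1: rank ker ∂_1 − rank ∂_2 = (12 − 5) − 6 = 1, and the invariant factors of ∂_2 are all 1, so H_1 = Z.
  H_2: rank ker ∂_2 − rank ∂_3 = (6 − 6) − 0 = 0, and there is no ∂_3, so H_2 = 0.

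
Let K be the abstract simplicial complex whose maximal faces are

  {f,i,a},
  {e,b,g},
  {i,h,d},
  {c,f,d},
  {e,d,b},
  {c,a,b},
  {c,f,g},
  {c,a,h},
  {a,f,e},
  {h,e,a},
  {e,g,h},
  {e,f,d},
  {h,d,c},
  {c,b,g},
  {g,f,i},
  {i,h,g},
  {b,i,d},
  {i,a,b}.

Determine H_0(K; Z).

Fix the vertex order a < b < c < d < e < f < g < h < i and write every simplex with vertices in increasing order. Then dim K = 2 and the simplices of K are:

  0-simplices (9): a, b, c, d, e, f, g, h, i
  1-simplices (27): ab, ac, ae, af, ah, ai, bc, bd, be, bg, bi, cd, cf, cg, ch, de, df, dh, di, ef, eg, eh, fg, fi, gh, gi, hi
  2-simplices (18): abc, abi, ach, aef, aeh, afi, bcg, bde, bdi, beg, cdf, cdh, cfg, def, dhi, egh, fgi, ghi

Hence C_0 ≅ Z^9, C_1 ≅ Z^27, C_2 ≅ Z^18.

The boundary map ∂_1: C_1 → C_0 maps an edge to its endpoints' difference, ∂[p,q] = q − p. For instance
  ∂gh = h − g.
The 9×27 boundary matrix has rank 8 and Smith normal form diag(1,1,1,1,1,1,1,1).

Boundary ∂_2: C_2 → C_1 maps a triangle to the signed sum of its edges. For instance
  ∂dhi = hi − di + dh,
  ∂bdi = di − bi + bd.
As a 27×18 matrix over Z this has rank 17, with invariant factors (1,1,1,1,1,1,1,1,1,1,1,1,1,1,1,1,1).

Computing H_k = (kernel of ∂_k) / (image of ∂_{k+1}):

  H_0: rank C_0 − rank ∂_1 = 9 − 8 = 1, and the invariant factors of ∂_1 are all 1, so H_0 ≅ Z.

H_0 = Z.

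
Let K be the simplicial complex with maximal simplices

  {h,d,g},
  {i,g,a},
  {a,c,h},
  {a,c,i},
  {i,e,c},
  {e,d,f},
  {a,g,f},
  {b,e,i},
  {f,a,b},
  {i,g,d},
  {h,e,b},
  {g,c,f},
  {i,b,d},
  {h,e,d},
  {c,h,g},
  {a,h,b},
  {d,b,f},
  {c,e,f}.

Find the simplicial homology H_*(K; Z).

H_0 ≅ Z,  H_1 ≅ Z ⊕ Z/2Z,  H_2 = 0.

K has 9 vertices, 27 edges, 18 triangles.
rank ∂_0 = 0, rank ∂_1 = 8 ⇒ b_0 = 9 − 0 − 8 = 1; all invariant factors of ∂_1 are 1 so no torsion. So H_0 ≅ Z.
rank ∂_1 = 8, rank ∂_2 = 18 ⇒ b_1 = 27 − 8 − 18 = 1; ∂_2 has invariant factor(s) [2] giving torsion. So H_1 ≅ Z ⊕ Z/2Z.
rank ∂_2 = 18, rank ∂_3 = 0 ⇒ b_2 = 18 − 18 − 0 = 0. So H_2 ≅ 0.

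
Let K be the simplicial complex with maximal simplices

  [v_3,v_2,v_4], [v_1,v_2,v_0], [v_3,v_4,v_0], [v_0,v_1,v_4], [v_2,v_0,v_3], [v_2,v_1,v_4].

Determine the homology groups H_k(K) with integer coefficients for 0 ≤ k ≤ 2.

H_0 ≅ Z,  H_1 = 0,  H_2 ≅ Z.

K has 5 vertices, 9 edges, 6 triangles.
rank ∂_0 = 0, rank ∂_1 = 4 ⇒ b_0 = 5 − 0 − 4 = 1; all invariant factors of ∂_1 are 1 so no torsion. So H_0 ≅ Z.
rank ∂_1 = 4, rank ∂_2 = 5 ⇒ b_1 = 9 − 4 − 5 = 0; all invariant factors of ∂_2 are 1 so no torsion. So H_1 ≅ 0.
rank ∂_2 = 5, rank ∂_3 = 0 ⇒ b_2 = 6 − 5 − 0 = 1. So H_2 ≅ Z.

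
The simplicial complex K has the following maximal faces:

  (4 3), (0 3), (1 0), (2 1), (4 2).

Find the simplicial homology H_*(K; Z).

H_0 = Z,  H_1 = Z.

Order the vertices as 0 < 1 < 2 < 3 < 4. Listing each simplex with vertices in this order, K has dimension 1 with simplices:

  0-simplices (5): [0], [1], [2], [3], [4]
  1-simplices (5): [0,1], [0,3], [1,2], [2,4], [3,4]

so the chain groups are C_0 ≅ Z^5, C_1 ≅ Z^5.

∂_1: C_1 → C_0 sends each edge [p,q] (with p < q) to q − p. For instance
  ∂[1,2] = [2] − [1].
As a 5×5 matrix over Z this has rank 4, with invariant factors (1,1,1,1).

Computing H_k = (kernel of ∂_k) / (image of ∂_{k+1}):

  H_0: rank C_0 − rank ∂_1 = 5 − 4 = 1, and the invariant factors of ∂_1 are all 1, so H_0 ≅ Z.
  H_1: rank ker ∂_1 − rank ∂_2 = (5 − 4) − 0 = 1, and there is no ∂_2, so H_1 ≅ Z.

As a check, the Euler characteristic is 5 − 5 = 0, which agrees with 1 − 1 = 0.
(K is a triangulation of the circle S^1.)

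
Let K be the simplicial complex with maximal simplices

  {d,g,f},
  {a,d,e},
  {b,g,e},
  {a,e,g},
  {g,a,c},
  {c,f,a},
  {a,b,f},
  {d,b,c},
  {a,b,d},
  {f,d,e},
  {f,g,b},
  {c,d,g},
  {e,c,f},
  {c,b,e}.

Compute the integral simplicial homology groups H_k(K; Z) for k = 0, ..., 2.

H_0 ≅ Z,  H_1 ≅ Z^2,  H_2 ≅ Z.

Fix the vertex order a < b < c < d < e < f < g and write every simplex with vertices in increasing order. Then dim K = 2 and the simplices of K are:

  0-simplices (7): a, b, c, d, e, f, g
  1-simplices (21): ab, ac, ad, ae, af, ag, bc, bd, be, bf, bg, cd, ce, cf, cg, de, df, dg, ef, eg, fg
  2-simplices (14): abd, abf, acf, acg, ade, aeg, bcd, bce, beg, bfg, cdg, cef, def, dfg

so the chain groups are C_0 ≅ Z^7, C_1 ≅ Z^21, C_2 ≅ Z^14.

The boundary map ∂_1: C_1 → C_0 sends each edge [p,q] (with p < q) to q − p. For instance
  ∂ce = e − c.
The resulting 7×21 matrix has rank 6, and its Smith normal form has invariant factors (1,1,1,1,1,1).

The boundary map ∂_2: C_2 → C_1 maps a triangle to the signed sum of its edges. For instance
  ∂bce = ce − be + bc,
  ∂acf = cf − af + ac.
The resulting 21×14 matrix has rank 13, and its Smith normal form has invariant factors (1,1,1,1,1,1,1,1,1,1,1,1,1).

From H_k ≅ ker(∂_k) / im(∂_{k+1}) we obtain:

  H_0: rank C_0 − rank ∂_1 = 7 − 6 = 1, and the invariant factors of ∂_1 are all 1, so H_0 ≅ Z.
  H_1: rank ker ∂_1 − rank ∂_2 = (21 − 6) − 13 = 2, and the invariant factors of ∂_2 are all 1, so H_1 ≅ Z^2.
  H_2: rank ker ∂_2 − rank ∂_3 = (14 − 13) − 0 = 1, and there is no ∂_3, so H_2 ≅ Z.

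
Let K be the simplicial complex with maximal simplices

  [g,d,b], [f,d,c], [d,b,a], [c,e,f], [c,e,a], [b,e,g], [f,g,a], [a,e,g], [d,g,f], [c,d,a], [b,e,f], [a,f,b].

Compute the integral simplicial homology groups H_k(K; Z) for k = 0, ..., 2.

Order the vertices as a < b < c < d < e < f < g. Listing each simplex with vertices in this order, K has dimension 2 with simplices:

  0-simplices (7): a, b, c, d, e, f, g
  1-simplices (18): ab, ac, ad, ae, af, ag, bd, be, bf, bg, cd, ce, cf, df, dg, ef, eg, fg
  2-simplices (12): abd, abf, acd, ace, aeg, afg, bdg, bef, beg, cdf, cef, dfg

so the chain groups are C_0 ≅ Z^7, C_1 ≅ Z^18, C_2 ≅ Z^12.

The boundary map ∂_1: C_1 → C_0 is given by ∂[p,q] = [q] − [p].
The 7×18 boundary matrix has rank 6 and Smith normal form diag(1,1,1,1,1,1).

∂_2: C_2 → C_1 sends each 2-simplex [p,q,r] to [q,r] − [p,r] + [p,q]. For instance
  ∂aeg = eg − ag + ae,
  ∂ace = ce − ae + ac.
As a 18×12 matrix over Z this has rank 12, with invariant factors (1,1,1,1,1,1,1,1,1,1,1,2).

From H_k ≅ ker(∂_k) / im(∂_{k+1}) we obtain:

  H_0: rank C_0 − rank ∂_1 = 7 − 6 = 1, and the invariant factors of ∂_1 are all 1, so H_0 = Z.
  H_1: rank ker ∂_1 − rank ∂_2 = (18 − 6) − 12 = 0, and ∂_2 has invariant factor 2 > 1, so H_1 = Z/2.
  H_2: rank ker ∂_2 − rank ∂_3 = (12 − 12) − 0 = 0, and there is no ∂_3, so H_2 = 0.

As a check, the Euler characteristic is 7 − 18 + 12 = 1, which agrees with 1 − 0 + 0 = 1.

H_0 = Z,  H_1 = Z/2,  H_2 = 0.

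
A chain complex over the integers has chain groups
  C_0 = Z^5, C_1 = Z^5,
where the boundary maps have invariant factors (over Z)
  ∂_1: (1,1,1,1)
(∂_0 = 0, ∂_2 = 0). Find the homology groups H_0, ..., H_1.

H_0 = Z,  H_1 = Z.

H_0: b_0 = 5 − 0 − 4 = 1; torsion from ∂_1 factors > 1: none. So H_0 = Z.
H_1: b_1 = 5 − 4 − 0 = 1; torsion from ∂_2 factors > 1: none. So H_1 = Z.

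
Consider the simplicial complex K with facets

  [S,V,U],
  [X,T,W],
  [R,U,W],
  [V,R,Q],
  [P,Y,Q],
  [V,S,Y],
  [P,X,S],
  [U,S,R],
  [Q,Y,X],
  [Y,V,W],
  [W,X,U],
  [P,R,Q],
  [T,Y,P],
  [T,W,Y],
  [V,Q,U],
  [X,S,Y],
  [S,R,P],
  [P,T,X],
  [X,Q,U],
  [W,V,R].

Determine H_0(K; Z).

H_0 = Z.

Take the total order P < Q < R < S < T < U < V < W < X < Y on the vertex set. Then K (dimension 2) consists of the simplices:

  0-simplices (10): P, Q, R, S, T, U, V, W, X, Y
  1-simplices (30): PQ, PR, PS, PT, PX, PY, QR, QU, QV, QX, QY, RS, RU, RV, RW, SU, SV, SX, SY, TW, TX, TY, UV, UW, UX, VW, VY, WX, WY, XY
  2-simplices (20): PQR, PQY, PRS, PSX, PTX, PTY, QRV, QUV, QUX, QXY, RSU, RUW, RVW, SUV, SVY, SXY, TWX, TWY, UWX, VWY

giving chain groups C_0 ≅ Z^10, C_1 ≅ Z^30, C_2 ≅ Z^20.

The boundary map ∂_1: C_1 → C_0 is given by ∂[p,q] = [q] − [p].
This gives a 10×30 integer matrix of rank 9; reducing to Smith normal form yields diagonal entries (1,1,1,1,1,1,1,1,1).

∂_2: C_2 → C_1 acts by ∂[p,q,r] = [q,r] − [p,r] + [p,q]. For instance
  ∂QUX = UX − QX + QU,
  ∂PTY = TY − PY + PT.
This gives a 30×20 integer matrix of rank 20; reducing to Smith normal form yields diagonal entries (1,1,1,1,1,1,1,1,1,1,1,1,1,1,1,1,1,1,1,2).

Reading off H_k = ker ∂_k / im ∂_{k+1}:

  H_0: rank C_0 − rank ∂_1 = 10 − 9 = 1, and the invariant factors of ∂_1 are all 1, so H_0 ≅ Z.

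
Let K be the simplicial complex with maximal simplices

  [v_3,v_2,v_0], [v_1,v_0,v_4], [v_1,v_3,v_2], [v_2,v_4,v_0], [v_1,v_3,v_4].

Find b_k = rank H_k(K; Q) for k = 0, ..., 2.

Order the vertices as v_0 < v_1 < v_2 < v_3 < v_4. Listing each simplex with vertices in this order, K has dimension 2 with simplices:

  0-simplices (5): [v_0], [v_1], [v_2], [v_3], [v_4]
  1-simplices (10): [v_0,v_1], [v_0,v_2], [v_0,v_3], [v_0,v_4], [v_1,v_2], [v_1,v_3], [v_1,v_4], [v_2,v_3], [v_2,v_4], [v_3,v_4]
  2-simplices (5): [v_0,v_1,v_4], [v_0,v_2,v_3], [v_0,v_2,v_4], [v_1,v_2,v_3], [v_1,v_3,v_4]

Hence C_0 ≅ Z^5, C_1 ≅ Z^10, C_2 ≅ Z^5.

The boundary map ∂_1: C_1 → C_0 maps an edge to its endpoints' difference, ∂[p,q] = q − p. For instance
  ∂[v_0,v_1] = [v_1] − [v_0].
As a 5×10 matrix over Z this has rank 4, with invariant factors (1,1,1,1).

The boundary map ∂_2: C_2 → C_1 acts by ∂[p,q,r] = [q,r] − [p,r] + [p,q]. For instance
  ∂[v_0,v_1,v_4] = [v_1,v_4] − [v_0,v_4] + [v_0,v_1],
  ∂[v_1,v_3,v_4] = [v_3,v_4] − [v_1,v_4] + [v_1,v_3].
As a 10×5 matrix over Z this has rank 5, with invariant factors (1,1,1,1,1).

Computing H_k = (kernel of ∂_k) / (image of ∂_{k+1}):

  H_0: rank C_0 − rank ∂_1 = 5 − 4 = 1, and the invariant factors of ∂_1 are all 1, so H_0 ≅ Z.
  H_1: rank ker ∂_1 − rank ∂_2 = (10 − 4) − 5 = 1, and the invariant factors of ∂_2 are all 1, so H_1 ≅ Z.
  H_2: rank ker ∂_2 − rank ∂_3 = (5 − 5) − 0 = 0, and there is no ∂_3, so H_2 ≅ 0.

As a check, the Euler characteristic is 5 − 10 + 5 = 0, which agrees with 1 − 1 + 0 = 0.

Hence the Betti numbers are b_0 = 1, b_1 = 1, b_2 = 0.

b_0 = 1, b_1 = 1, b_2 = 0.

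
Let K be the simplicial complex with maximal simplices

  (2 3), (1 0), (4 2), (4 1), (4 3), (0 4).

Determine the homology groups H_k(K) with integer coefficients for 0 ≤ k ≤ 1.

Fix the vertex order 0 < 1 < 2 < 3 < 4 and write every simplex with vertices in increasing order. Then dim K = 1 and the simplices of K are:

  0-simplices (5): [0], [1], [2], [3], [4]
  1-simplices (6): [0,1], [0,4], [1,4], [2,3], [2,4], [3,4]

Hence C_0 ≅ Z^5, C_1 ≅ Z^6.

∂_1: C_1 → C_0 sends each edge [p,q] (with p < q) to q − p. For instance
  ∂[2,4] = [4] − [2].
This gives a 5×6 integer matrix of rank 4; reducing to Smith normal form yields diagonal entries (1,1,1,1).

Computing H_k = (kernel of ∂_k) / (image of ∂_{k+1}):

  H_0: rank C_0 − rank ∂_1 = 5 − 4 = 1, and the invariant factors of ∂_1 are all 1, so H_0 ≅ Z.
  H_1: rank ker ∂_1 − rank ∂_2 = (6 − 4) − 0 = 2, and there is no ∂_2, so H_1 ≅ Z^2.

H_0 ≅ Z,  H_1 ≅ Z^2.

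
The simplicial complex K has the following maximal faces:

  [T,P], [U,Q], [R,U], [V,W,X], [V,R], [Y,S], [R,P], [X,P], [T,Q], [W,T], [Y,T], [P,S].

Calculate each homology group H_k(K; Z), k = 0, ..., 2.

H_0 ≅ Z,  H_1 ≅ Z^4,  H_2 = 0.

Fix the vertex order P < Q < R < S < T < U < V < W < X < Y and write every simplex with vertices in increasing order. Then dim K = 2 and the simplices of K are:

  0-simplices (10): P, Q, R, S, T, U, V, W, X, Y
  1-simplices (14): PR, PS, PT, PX, QT, QU, RU, RV, SY, TW, TY, VW, VX, WX
  2-simplices (1): VWX

so the chain groups are C_0 ≅ Z^10, C_1 ≅ Z^14, C_2 ≅ Z^1.

∂_1: C_1 → C_0 is given by ∂[p,q] = [q] − [p]. For instance
  ∂RV = V − R.
The resulting 10×14 matrix has rank 9, and its Smith normal form has invariant factors (1,1,1,1,1,1,1,1,1).

The boundary map ∂_2: C_2 → C_1 sends each 2-simplex [p,q,r] to [q,r] − [p,r] + [p,q]. For instance
  ∂VWX = WX − VX + VW.
The 14×1 boundary matrix has rank 1 and Smith normal form diag(1).

Computing H_k = (kernel of ∂_k) / (image of ∂_{k+1}):

  H_0: rank C_0 − rank ∂_1 = 10 − 9 = 1, and the invariant factors of ∂_1 are all 1, so H_0 = Z.
  H_1: rank ker ∂_1 − rank ∂_2 = (14 − 9) − 1 = 4, and the invariant factors of ∂_2 are all 1, so H_1 = Z^4.
  H_2: rank ker ∂_2 − rank ∂_3 = (1 − 1) − 0 = 0, and there is no ∂_3, so H_2 = 0.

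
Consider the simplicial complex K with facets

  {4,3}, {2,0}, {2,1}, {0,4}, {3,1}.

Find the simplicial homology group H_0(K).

Order the vertices as 0 < 1 < 2 < 3 < 4. Listing each simplex with vertices in this order, K has dimension 1 with simplices:

  0-simplices (5): [0], [1], [2], [3], [4]
  1-simplices (5): [0,2], [0,4], [1,2], [1,3], [3,4]

so the chain groups are C_0 ≅ Z^5, C_1 ≅ Z^5.

∂_1: C_1 → C_0 maps an edge to its endpoints' difference, ∂[p,q] = q − p. For instance
  ∂[3,4] = [4] − [3].
As a 5×5 matrix over Z this has rank 4, with invariant factors (1,1,1,1).

From H_k ≅ ker(∂_k) / im(∂_{k+1}) we obtain:

  H_0: rank C_0 − rank ∂_1 = 5 − 4 = 1, and the invariant factors of ∂_1 are all 1, so H_0 ≅ Z.

H_0 = Z.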